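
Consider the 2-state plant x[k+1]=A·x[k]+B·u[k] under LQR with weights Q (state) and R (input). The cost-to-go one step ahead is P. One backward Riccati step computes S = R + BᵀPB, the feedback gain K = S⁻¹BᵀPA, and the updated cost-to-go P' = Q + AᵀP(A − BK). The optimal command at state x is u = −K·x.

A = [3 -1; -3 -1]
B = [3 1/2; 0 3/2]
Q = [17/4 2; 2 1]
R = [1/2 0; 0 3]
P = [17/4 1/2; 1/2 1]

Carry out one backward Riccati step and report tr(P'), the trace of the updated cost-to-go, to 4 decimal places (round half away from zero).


BᵀP = [12.7500 1.5000; 2.8750 1.7500]
S = R + BᵀPB = [1/2 0; 0 3] + [38.2500 8.6250; 8.6250 4.0625] = [38.7500 8.6250; 8.6250 7.0625]
BᵀPA = [33.7500 -14.2500; 3.3750 -4.6250]
K = S⁻¹·BᵀPA = [1.0500 -0.3048; -0.8045 -0.2826]
A−BK = [0.2522 0.0558; -1.7933 -0.5761]
AᵀP(A−BK) = [5.5267 1.4922; 1.4922 0.5990]
P' = Q + AᵀP(A−BK) = [9.7767 3.4922; 3.4922 1.5990]
tr(P') = 11.3758

11.3758


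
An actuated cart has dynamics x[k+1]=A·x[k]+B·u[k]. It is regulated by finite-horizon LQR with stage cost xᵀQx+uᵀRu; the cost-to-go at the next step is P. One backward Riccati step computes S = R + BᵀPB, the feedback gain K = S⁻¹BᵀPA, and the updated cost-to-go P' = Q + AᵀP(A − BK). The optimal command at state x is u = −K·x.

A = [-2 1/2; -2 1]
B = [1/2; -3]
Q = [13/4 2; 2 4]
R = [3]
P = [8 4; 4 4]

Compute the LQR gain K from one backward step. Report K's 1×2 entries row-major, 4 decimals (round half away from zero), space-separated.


BᵀP = [-8.0000 -10.0000]
S = R + BᵀPB = [3] + [26.0000] = [29.0000]
BᵀPA = [36.0000 -14.0000]
K = S⁻¹·BᵀPA = [1.2414 -0.4828]
A−BK = [-2.6207 0.7414; 1.7241 -0.4483]
AᵀP(A−BK) = [35.3103 -10.6207; -10.6207 3.2414]
P' = Q + AᵀP(A−BK) = [38.5603 -8.6207; -8.6207 7.2414]
tr(P') = 45.8017

1.2414 -0.4828


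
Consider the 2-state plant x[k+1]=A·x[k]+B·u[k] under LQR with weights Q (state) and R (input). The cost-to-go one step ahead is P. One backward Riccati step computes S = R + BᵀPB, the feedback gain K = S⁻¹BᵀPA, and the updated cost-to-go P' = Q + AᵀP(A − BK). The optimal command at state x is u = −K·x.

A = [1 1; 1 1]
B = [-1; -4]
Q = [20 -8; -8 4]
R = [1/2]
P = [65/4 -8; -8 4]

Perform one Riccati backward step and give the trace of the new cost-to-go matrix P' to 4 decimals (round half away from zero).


BᵀP = [15.7500 -8.0000]
S = R + BᵀPB = [1/2] + [16.2500] = [16.7500]
BᵀPA = [7.7500 7.7500]
K = S⁻¹·BᵀPA = [0.4627 0.4627]
A−BK = [1.4627 1.4627; 2.8507 2.8507]
AᵀP(A−BK) = [0.6642 0.6642; 0.6642 0.6642]
P' = Q + AᵀP(A−BK) = [20.6642 -7.3358; -7.3358 4.6642]
tr(P') = 25.3284

25.3284


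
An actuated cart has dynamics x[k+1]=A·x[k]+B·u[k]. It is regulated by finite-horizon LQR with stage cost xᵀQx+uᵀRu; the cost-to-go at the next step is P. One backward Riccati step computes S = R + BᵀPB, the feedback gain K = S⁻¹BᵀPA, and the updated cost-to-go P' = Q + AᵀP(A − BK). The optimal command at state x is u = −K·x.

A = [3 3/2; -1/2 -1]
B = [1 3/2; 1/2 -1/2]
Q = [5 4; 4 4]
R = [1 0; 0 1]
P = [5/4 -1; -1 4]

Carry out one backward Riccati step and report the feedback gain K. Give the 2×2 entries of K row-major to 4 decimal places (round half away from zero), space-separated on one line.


0.3982 -0.2624 1.3665 1.1448

BᵀP = [0.7500 1.0000; 2.3750 -3.5000]
S = R + BᵀPB = [1 0; 0 1] + [1.2500 0.6250; 0.6250 5.3125] = [2.2500 0.6250; 0.6250 6.3125]
BᵀPA = [1.7500 0.1250; 8.8750 7.0625]
K = S⁻¹·BᵀPA = [0.3982 -0.2624; 1.3665 1.1448]
A−BK = [0.5520 0.0452; -0.0158 -0.2964]
AᵀP(A−BK) = [2.4253 1.6742; 1.6742 1.7602]
P' = Q + AᵀP(A−BK) = [7.4253 5.6742; 5.6742 5.7602]
tr(P') = 13.1855


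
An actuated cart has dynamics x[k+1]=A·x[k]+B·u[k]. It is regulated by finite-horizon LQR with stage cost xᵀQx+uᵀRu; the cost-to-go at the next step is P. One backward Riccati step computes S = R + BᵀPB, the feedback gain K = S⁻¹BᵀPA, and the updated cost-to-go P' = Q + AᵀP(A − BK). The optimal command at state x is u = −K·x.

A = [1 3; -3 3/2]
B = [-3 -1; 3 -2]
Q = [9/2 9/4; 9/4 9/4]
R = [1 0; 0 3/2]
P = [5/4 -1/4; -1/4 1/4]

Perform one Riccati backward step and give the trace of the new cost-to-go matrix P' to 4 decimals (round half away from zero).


BᵀP = [-4.5000 1.5000; -0.7500 -0.2500]
S = R + BᵀPB = [1 0; 0 3/2] + [18.0000 1.5000; 1.5000 1.2500] = [19.0000 1.5000; 1.5000 2.7500]
BᵀPA = [-9.0000 -11.2500; 0.0000 -2.6250]
K = S⁻¹·BᵀPA = [-0.4950 -0.5400; 0.2700 -0.6600]
A−BK = [-0.2150 0.7200; -0.9750 1.8000]
AᵀP(A−BK) = [0.5450 -0.3600; -0.3600 1.7550]
P' = Q + AᵀP(A−BK) = [5.0450 1.8900; 1.8900 4.0050]
tr(P') = 9.0500

9.0500


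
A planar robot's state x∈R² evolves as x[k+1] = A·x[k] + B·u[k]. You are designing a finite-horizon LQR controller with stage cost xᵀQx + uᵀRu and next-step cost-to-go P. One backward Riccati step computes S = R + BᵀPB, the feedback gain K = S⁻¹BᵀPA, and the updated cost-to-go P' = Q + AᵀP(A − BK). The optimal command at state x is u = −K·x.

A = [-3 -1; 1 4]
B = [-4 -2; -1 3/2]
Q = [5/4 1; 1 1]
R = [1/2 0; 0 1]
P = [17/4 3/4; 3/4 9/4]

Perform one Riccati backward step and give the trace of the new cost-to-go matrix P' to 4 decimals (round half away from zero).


BᵀP = [-17.7500 -5.2500; -7.3750 1.8750]
S = R + BᵀPB = [1/2 0; 0 1] + [76.2500 27.6250; 27.6250 17.5625] = [76.7500 27.6250; 27.6250 18.5625]
BᵀPA = [48.0000 -3.2500; 24.0000 14.8750]
K = S⁻¹·BᵀPA = [0.3447 -0.7124; 0.7800 1.8615]
A−BK = [-0.0614 -0.1265; 0.1746 0.4954]
AᵀP(A−BK) = [0.7364 1.5175; 1.5175 4.2451]
P' = Q + AᵀP(A−BK) = [1.9864 2.5175; 2.5175 5.2451]
tr(P') = 7.2314

7.2314


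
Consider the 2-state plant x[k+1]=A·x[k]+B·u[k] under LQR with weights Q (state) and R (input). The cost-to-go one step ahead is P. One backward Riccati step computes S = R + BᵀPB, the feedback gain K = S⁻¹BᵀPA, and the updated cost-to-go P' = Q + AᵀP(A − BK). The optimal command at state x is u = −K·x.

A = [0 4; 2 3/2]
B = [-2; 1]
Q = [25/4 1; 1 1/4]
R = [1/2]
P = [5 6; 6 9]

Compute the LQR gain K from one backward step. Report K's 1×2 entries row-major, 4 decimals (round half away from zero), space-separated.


-1.0909 -3.7273

BᵀP = [-4.0000 -3.0000]
S = R + BᵀPB = [1/2] + [5.0000] = [5.5000]
BᵀPA = [-6.0000 -20.5000]
K = S⁻¹·BᵀPA = [-1.0909 -3.7273]
A−BK = [-2.1818 -3.4545; 3.0909 5.2273]
AᵀP(A−BK) = [29.4545 52.6364; 52.6364 95.8409]
P' = Q + AᵀP(A−BK) = [35.7045 53.6364; 53.6364 96.0909]
tr(P') = 131.7955


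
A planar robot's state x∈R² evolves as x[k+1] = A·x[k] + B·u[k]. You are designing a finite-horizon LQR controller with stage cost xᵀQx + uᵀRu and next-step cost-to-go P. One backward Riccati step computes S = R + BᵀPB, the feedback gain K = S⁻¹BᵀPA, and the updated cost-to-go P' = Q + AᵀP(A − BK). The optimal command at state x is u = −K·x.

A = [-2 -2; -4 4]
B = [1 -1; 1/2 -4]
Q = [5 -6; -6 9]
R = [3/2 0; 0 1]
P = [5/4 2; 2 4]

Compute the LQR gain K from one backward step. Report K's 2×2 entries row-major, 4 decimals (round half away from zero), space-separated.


BᵀP = [2.2500 4.0000; -9.2500 -18.0000]
S = R + BᵀPB = [3/2 0; 0 1] + [4.2500 -18.2500; -18.2500 81.2500] = [5.7500 -18.2500; -18.2500 82.2500]
BᵀPA = [-20.5000 11.5000; 90.5000 -53.5000]
K = S⁻¹·BᵀPA = [-0.2466 -0.2181; 1.0456 -0.6988]
A−BK = [-0.7078 -2.4808; 0.3056 1.3137]
AᵀP(A−BK) = [1.3190 -0.2252; -0.2252 2.1197]
P' = Q + AᵀP(A−BK) = [6.3190 -6.2252; -6.2252 11.1197]
tr(P') = 17.4388

-0.2466 -0.2181 1.0456 -0.6988


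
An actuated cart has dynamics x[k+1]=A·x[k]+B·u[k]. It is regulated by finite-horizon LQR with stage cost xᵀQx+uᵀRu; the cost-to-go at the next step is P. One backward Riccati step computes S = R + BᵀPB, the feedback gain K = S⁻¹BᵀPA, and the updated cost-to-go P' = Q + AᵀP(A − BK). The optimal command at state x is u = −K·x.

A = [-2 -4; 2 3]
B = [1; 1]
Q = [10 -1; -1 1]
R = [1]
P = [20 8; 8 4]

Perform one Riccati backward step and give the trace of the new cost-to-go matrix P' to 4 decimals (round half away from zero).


BᵀP = [28.0000 12.0000]
S = R + BᵀPB = [1] + [40.0000] = [41.0000]
BᵀPA = [-32.0000 -76.0000]
K = S⁻¹·BᵀPA = [-0.7805 -1.8537]
A−BK = [-1.2195 -2.1463; 2.7805 4.8537]
AᵀP(A−BK) = [7.0244 12.6829; 12.6829 23.1220]
P' = Q + AᵀP(A−BK) = [17.0244 11.6829; 11.6829 24.1220]
tr(P') = 41.1463

41.1463


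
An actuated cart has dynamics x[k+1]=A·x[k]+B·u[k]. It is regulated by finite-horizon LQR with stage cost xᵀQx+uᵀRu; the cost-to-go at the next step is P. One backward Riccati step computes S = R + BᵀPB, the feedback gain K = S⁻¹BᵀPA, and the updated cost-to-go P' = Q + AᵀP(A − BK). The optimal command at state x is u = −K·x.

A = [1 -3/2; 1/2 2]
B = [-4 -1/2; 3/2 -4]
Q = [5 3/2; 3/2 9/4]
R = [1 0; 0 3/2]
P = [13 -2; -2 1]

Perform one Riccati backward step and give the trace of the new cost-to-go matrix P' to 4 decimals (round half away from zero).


BᵀP = [-55.0000 9.5000; 1.5000 -3.0000]
S = R + BᵀPB = [1 0; 0 3/2] + [234.2500 -10.5000; -10.5000 11.2500] = [235.2500 -10.5000; -10.5000 12.7500]
BᵀPA = [-50.2500 101.5000; 0.0000 -8.2500]
K = S⁻¹·BᵀPA = [-0.2218 0.4179; -0.1826 -0.3029]
A−BK = [0.0217 0.0203; 0.1021 0.1616]
AᵀP(A−BK) = [0.1069 0.0014; 0.0014 0.3306]
P' = Q + AᵀP(A−BK) = [5.1069 1.5014; 1.5014 2.5806]
tr(P') = 7.6875

7.6875


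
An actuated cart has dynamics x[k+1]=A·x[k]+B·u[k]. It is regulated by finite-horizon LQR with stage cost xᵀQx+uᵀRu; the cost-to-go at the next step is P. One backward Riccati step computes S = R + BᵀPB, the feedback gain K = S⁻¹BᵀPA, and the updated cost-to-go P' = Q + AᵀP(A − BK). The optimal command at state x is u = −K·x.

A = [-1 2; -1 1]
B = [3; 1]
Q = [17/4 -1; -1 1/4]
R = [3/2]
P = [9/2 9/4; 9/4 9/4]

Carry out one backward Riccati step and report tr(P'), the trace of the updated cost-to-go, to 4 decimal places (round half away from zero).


5.9903

BᵀP = [15.7500 9.0000]
S = R + BᵀPB = [3/2] + [56.2500] = [57.7500]
BᵀPA = [-24.7500 40.5000]
K = S⁻¹·BᵀPA = [-0.4286 0.7013]
A−BK = [0.2857 -0.1039; -0.5714 0.2987]
AᵀP(A−BK) = [0.6429 -0.6429; -0.6429 0.8474]
P' = Q + AᵀP(A−BK) = [4.8929 -1.6429; -1.6429 1.0974]
tr(P') = 5.9903


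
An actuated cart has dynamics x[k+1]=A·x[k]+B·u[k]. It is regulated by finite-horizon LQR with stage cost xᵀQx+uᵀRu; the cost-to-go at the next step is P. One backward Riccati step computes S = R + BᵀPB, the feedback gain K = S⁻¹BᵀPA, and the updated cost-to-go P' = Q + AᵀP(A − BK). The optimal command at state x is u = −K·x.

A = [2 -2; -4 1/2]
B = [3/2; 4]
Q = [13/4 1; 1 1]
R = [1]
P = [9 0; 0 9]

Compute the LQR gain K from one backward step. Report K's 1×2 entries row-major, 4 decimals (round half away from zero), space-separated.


-0.7080 -0.0545

BᵀP = [13.5000 36.0000]
S = R + BᵀPB = [1] + [164.2500] = [165.2500]
BᵀPA = [-117.0000 -9.0000]
K = S⁻¹·BᵀPA = [-0.7080 -0.0545]
A−BK = [3.0620 -1.9183; -1.1679 0.7179]
AᵀP(A−BK) = [97.1619 -60.3722; -60.3722 37.7598]
P' = Q + AᵀP(A−BK) = [100.4119 -59.3722; -59.3722 38.7598]
tr(P') = 139.1717


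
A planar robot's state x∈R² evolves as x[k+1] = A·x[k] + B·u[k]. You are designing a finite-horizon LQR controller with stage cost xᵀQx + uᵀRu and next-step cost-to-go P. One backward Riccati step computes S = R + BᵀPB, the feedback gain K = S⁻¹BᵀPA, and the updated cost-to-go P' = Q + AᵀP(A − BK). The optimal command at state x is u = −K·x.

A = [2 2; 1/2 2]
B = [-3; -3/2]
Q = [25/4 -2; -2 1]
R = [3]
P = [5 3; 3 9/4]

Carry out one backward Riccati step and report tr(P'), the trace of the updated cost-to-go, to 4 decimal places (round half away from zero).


BᵀP = [-19.5000 -12.3750]
S = R + BᵀPB = [3] + [77.0625] = [80.0625]
BᵀPA = [-45.1875 -63.7500]
K = S⁻¹·BᵀPA = [-0.5644 -0.7963]
A−BK = [0.3068 -0.3888; -0.3466 0.8056]
AᵀP(A−BK) = [1.0585 1.2693; 1.2693 2.2389]
P' = Q + AᵀP(A−BK) = [7.3085 -0.7307; -0.7307 3.2389]
tr(P') = 10.5474

10.5474


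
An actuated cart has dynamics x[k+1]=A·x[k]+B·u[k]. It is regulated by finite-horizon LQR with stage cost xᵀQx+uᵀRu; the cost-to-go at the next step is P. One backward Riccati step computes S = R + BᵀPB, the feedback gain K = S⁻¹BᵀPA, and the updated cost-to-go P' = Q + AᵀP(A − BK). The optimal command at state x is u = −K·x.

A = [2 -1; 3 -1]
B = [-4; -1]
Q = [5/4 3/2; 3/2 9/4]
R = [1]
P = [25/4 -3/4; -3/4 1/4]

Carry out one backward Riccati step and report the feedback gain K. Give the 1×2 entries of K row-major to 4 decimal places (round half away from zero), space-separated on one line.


-0.4226 0.2257

BᵀP = [-24.2500 2.7500]
S = R + BᵀPB = [1] + [94.2500] = [95.2500]
BᵀPA = [-40.2500 21.5000]
K = S⁻¹·BᵀPA = [-0.4226 0.2257]
A−BK = [0.3097 -0.0971; 2.5774 -0.7743]
AᵀP(A−BK) = [1.2415 -0.4147; -0.4147 0.1470]
P' = Q + AᵀP(A−BK) = [2.4915 1.0853; 1.0853 2.3970]
tr(P') = 4.8885


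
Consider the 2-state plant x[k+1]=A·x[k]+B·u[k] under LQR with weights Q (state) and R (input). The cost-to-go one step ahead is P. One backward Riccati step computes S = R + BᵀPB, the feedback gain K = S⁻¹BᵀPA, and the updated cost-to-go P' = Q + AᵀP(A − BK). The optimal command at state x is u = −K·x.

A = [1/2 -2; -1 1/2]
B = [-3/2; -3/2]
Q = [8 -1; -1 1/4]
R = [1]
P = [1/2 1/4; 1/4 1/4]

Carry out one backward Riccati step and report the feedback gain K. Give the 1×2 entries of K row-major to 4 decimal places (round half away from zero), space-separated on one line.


0.0492 0.4918

BᵀP = [-1.1250 -0.7500]
S = R + BᵀPB = [1] + [2.8125] = [3.8125]
BᵀPA = [0.1875 1.8750]
K = S⁻¹·BᵀPA = [0.0492 0.4918]
A−BK = [0.5738 -1.2623; -0.9262 1.2377]
AᵀP(A−BK) = [0.1158 -0.1547; -0.1547 0.6404]
P' = Q + AᵀP(A−BK) = [8.1158 -1.1547; -1.1547 0.8904]
tr(P') = 9.0061


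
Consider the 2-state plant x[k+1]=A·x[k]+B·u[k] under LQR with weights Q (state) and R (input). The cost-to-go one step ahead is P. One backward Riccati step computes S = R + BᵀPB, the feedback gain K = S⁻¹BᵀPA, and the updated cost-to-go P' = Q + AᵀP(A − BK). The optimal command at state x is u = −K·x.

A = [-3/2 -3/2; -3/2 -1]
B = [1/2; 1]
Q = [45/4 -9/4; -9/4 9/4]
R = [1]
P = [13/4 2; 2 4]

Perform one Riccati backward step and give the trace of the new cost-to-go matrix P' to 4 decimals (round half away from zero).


20.7560

BᵀP = [3.6250 5.0000]
S = R + BᵀPB = [1] + [6.8125] = [7.8125]
BᵀPA = [-12.9375 -10.4375]
K = S⁻¹·BᵀPA = [-1.6560 -1.3360]
A−BK = [-0.6720 -0.8320; 0.1560 0.3360]
AᵀP(A−BK) = [3.8880 3.5280; 3.5280 3.3680]
P' = Q + AᵀP(A−BK) = [15.1380 1.2780; 1.2780 5.6180]
tr(P') = 20.7560


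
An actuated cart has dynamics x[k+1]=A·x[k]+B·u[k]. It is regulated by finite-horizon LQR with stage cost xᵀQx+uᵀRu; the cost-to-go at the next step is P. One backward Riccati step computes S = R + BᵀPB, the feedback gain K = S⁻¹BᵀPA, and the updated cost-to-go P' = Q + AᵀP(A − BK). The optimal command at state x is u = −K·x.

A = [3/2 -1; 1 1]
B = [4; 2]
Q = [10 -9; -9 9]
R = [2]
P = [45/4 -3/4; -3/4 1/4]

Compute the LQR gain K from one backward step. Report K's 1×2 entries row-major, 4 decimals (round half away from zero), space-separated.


BᵀP = [43.5000 -2.5000]
S = R + BᵀPB = [2] + [169.0000] = [171.0000]
BᵀPA = [62.7500 -46.0000]
K = S⁻¹·BᵀPA = [0.3670 -0.2690]
A−BK = [0.0322 0.0760; 0.2661 1.5380]
AᵀP(A−BK) = [0.2858 -0.1199; -0.1199 0.6257]
P' = Q + AᵀP(A−BK) = [10.2858 -9.1199; -9.1199 9.6257]
tr(P') = 19.9115

0.3670 -0.2690


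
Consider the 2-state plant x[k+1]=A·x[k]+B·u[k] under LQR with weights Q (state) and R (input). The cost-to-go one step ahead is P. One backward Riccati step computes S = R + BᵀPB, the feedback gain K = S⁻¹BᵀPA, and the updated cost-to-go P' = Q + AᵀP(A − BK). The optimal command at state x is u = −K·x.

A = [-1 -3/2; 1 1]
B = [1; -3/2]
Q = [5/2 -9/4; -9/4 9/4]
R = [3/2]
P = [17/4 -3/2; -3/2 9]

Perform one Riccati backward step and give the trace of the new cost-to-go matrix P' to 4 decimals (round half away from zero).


BᵀP = [6.5000 -15.0000]
S = R + BᵀPB = [3/2] + [29.0000] = [30.5000]
BᵀPA = [-21.5000 -24.7500]
K = S⁻¹·BᵀPA = [-0.7049 -0.8115]
A−BK = [-0.2951 -0.6885; -0.0574 -0.2172]
AᵀP(A−BK) = [1.0943 1.6783; 1.6783 2.9785]
P' = Q + AᵀP(A−BK) = [3.5943 -0.5717; -0.5717 5.2285]
tr(P') = 8.8227

8.8227


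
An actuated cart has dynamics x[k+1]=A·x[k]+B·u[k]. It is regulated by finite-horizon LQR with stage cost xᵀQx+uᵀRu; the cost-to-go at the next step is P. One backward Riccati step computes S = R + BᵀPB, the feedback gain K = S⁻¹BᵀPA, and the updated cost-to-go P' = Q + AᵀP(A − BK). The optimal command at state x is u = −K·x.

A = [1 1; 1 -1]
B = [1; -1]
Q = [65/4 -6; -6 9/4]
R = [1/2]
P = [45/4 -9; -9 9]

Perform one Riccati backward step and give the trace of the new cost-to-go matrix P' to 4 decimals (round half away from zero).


21.1129

BᵀP = [20.2500 -18.0000]
S = R + BᵀPB = [1/2] + [38.2500] = [38.7500]
BᵀPA = [2.2500 38.2500]
K = S⁻¹·BᵀPA = [0.0581 0.9871]
A−BK = [0.9419 0.0129; 1.0581 -0.0129]
AᵀP(A−BK) = [2.1194 0.0290; 0.0290 0.4935]
P' = Q + AᵀP(A−BK) = [18.3694 -5.9710; -5.9710 2.7435]
tr(P') = 21.1129


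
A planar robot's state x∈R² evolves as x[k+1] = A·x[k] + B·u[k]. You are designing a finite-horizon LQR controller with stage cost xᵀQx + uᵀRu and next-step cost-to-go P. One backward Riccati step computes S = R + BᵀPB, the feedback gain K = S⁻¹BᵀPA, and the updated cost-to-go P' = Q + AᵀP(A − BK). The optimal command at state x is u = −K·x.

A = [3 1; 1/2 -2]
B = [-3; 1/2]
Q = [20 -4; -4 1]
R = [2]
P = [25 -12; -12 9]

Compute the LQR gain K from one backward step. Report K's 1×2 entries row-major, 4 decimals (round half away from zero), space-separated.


-0.8398 -0.6107

BᵀP = [-81.0000 40.5000]
S = R + BᵀPB = [2] + [263.2500] = [265.2500]
BᵀPA = [-222.7500 -162.0000]
K = S⁻¹·BᵀPA = [-0.8398 -0.6107]
A−BK = [0.4807 -0.8322; 0.9199 -1.6946]
AᵀP(A−BK) = [4.1904 -4.0434; -4.0434 10.0594]
P' = Q + AᵀP(A−BK) = [24.1904 -8.0434; -8.0434 11.0594]
tr(P') = 35.2498


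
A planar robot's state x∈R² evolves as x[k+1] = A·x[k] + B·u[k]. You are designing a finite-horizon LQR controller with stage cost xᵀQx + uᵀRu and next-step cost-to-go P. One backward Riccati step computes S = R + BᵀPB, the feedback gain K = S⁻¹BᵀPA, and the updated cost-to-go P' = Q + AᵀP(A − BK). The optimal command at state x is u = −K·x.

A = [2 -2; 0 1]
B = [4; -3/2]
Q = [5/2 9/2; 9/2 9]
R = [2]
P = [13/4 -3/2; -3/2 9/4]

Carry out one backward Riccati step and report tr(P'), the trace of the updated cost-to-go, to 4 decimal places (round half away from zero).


13.0458

BᵀP = [15.2500 -9.3750]
S = R + BᵀPB = [2] + [75.0625] = [77.0625]
BᵀPA = [30.5000 -39.8750]
K = S⁻¹·BᵀPA = [0.3958 -0.5174]
A−BK = [0.4169 0.0697; 0.5937 0.2238]
AᵀP(A−BK) = [0.9286 -0.2182; -0.2182 0.6172]
P' = Q + AᵀP(A−BK) = [3.4286 4.2818; 4.2818 9.6172]
tr(P') = 13.0458


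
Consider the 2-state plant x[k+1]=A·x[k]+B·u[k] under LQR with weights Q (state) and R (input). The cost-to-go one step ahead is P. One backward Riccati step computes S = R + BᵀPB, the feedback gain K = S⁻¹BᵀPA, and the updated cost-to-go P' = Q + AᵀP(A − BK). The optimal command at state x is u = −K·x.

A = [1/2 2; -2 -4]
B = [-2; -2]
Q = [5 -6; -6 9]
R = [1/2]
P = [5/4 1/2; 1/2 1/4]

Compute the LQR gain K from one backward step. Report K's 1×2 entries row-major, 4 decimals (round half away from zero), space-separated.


0.1190 -0.0952

BᵀP = [-3.5000 -1.5000]
S = R + BᵀPB = [1/2] + [10.0000] = [10.5000]
BᵀPA = [1.2500 -1.0000]
K = S⁻¹·BᵀPA = [0.1190 -0.0952]
A−BK = [0.7381 1.8095; -1.7619 -4.1905]
AᵀP(A−BK) = [0.1637 0.3690; 0.3690 0.9048]
P' = Q + AᵀP(A−BK) = [5.1637 -5.6310; -5.6310 9.9048]
tr(P') = 15.0685


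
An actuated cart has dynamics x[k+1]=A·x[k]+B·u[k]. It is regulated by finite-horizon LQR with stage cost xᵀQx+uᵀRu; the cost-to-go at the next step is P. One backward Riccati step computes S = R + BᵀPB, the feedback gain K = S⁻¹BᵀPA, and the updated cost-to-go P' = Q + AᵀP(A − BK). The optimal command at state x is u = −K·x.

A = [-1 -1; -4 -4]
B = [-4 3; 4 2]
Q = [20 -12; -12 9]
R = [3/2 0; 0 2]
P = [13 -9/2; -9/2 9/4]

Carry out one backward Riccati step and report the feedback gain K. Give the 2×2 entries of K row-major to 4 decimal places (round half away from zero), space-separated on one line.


-0.4181 -0.4181 -0.8003 -0.8003

BᵀP = [-70.0000 27.0000; 30.0000 -9.0000]
S = R + BᵀPB = [3/2 0; 0 2] + [388.0000 -156.0000; -156.0000 72.0000] = [389.5000 -156.0000; -156.0000 74.0000]
BᵀPA = [-38.0000 -38.0000; 6.0000 6.0000]
K = S⁻¹·BᵀPA = [-0.4181 -0.4181; -0.8003 -0.8003]
A−BK = [-0.2715 -0.2715; -0.7270 -0.7270]
AᵀP(A−BK) = [1.9142 1.9142; 1.9142 1.9142]
P' = Q + AᵀP(A−BK) = [21.9142 -10.0858; -10.0858 10.9142]
tr(P') = 32.8284


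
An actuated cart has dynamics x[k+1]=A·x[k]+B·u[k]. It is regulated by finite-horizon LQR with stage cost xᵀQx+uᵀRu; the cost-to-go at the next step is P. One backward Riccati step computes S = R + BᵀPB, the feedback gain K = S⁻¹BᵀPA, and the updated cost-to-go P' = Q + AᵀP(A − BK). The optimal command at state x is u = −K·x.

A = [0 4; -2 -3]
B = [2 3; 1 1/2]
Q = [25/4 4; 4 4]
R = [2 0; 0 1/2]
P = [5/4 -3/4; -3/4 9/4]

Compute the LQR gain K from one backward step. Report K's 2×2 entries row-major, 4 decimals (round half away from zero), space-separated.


BᵀP = [1.7500 0.7500; 3.3750 -1.1250]
S = R + BᵀPB = [2 0; 0 1/2] + [4.2500 5.6250; 5.6250 9.5625] = [6.2500 5.6250; 5.6250 10.0625]
BᵀPA = [-1.5000 4.7500; 2.2500 16.8750]
K = S⁻¹·BᵀPA = [-0.8880 -1.5080; 0.7200 2.5200]
A−BK = [-0.3840 -0.5440; -1.4720 -2.7520]
AᵀP(A−BK) = [6.0480 11.5680; 11.5680 22.8880]
P' = Q + AᵀP(A−BK) = [12.2980 15.5680; 15.5680 26.8880]
tr(P') = 39.1860

-0.8880 -1.5080 0.7200 2.5200


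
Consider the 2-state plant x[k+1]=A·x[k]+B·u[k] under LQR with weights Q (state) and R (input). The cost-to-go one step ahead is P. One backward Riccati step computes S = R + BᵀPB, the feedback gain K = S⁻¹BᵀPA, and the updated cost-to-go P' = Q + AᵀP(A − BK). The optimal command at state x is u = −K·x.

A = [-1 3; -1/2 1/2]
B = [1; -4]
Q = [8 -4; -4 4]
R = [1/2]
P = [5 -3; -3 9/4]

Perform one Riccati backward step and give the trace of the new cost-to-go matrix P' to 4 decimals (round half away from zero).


18.3616

BᵀP = [17.0000 -12.0000]
S = R + BᵀPB = [1/2] + [65.0000] = [65.5000]
BᵀPA = [-11.0000 45.0000]
K = S⁻¹·BᵀPA = [-0.1679 0.6870]
A−BK = [-0.8321 2.3130; -1.1718 3.2481]
AᵀP(A−BK) = [0.7152 -2.0052; -2.0052 5.6465]
P' = Q + AᵀP(A−BK) = [8.7152 -6.0052; -6.0052 9.6465]
tr(P') = 18.3616


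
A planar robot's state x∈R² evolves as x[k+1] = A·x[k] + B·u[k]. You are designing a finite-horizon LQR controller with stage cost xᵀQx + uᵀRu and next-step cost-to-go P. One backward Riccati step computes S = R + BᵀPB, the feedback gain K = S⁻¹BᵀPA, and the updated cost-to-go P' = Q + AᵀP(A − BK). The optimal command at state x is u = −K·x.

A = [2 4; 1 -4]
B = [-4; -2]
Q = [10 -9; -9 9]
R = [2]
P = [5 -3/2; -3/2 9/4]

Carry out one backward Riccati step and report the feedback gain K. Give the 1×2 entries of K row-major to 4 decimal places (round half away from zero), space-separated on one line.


BᵀP = [-17.0000 1.5000]
S = R + BᵀPB = [2] + [65.0000] = [67.0000]
BᵀPA = [-32.5000 -74.0000]
K = S⁻¹·BᵀPA = [-0.4851 -1.1045]
A−BK = [0.0597 -0.4179; 0.0299 -6.2090]
AᵀP(A−BK) = [0.4851 1.1045; 1.1045 82.2687]
P' = Q + AᵀP(A−BK) = [10.4851 -7.8955; -7.8955 91.2687]
tr(P') = 101.7537

-0.4851 -1.1045


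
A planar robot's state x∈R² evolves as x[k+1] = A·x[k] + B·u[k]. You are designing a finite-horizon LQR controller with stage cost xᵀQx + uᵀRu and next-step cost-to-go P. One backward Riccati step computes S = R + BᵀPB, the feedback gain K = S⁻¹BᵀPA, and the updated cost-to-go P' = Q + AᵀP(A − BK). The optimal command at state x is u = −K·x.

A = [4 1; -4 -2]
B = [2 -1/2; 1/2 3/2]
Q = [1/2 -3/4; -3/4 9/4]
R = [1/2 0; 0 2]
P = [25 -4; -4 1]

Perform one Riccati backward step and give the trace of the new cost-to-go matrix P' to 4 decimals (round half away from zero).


12.5711

BᵀP = [48.0000 -7.5000; -18.5000 3.5000]
S = R + BᵀPB = [1/2 0; 0 2] + [92.2500 -35.2500; -35.2500 14.5000] = [92.7500 -35.2500; -35.2500 16.5000]
BᵀPA = [222.0000 63.0000; -88.0000 -25.5000]
K = S⁻¹·BᵀPA = [1.9492 0.4886; -1.1692 -0.5016]
A−BK = [-0.4830 -0.2280; -3.2208 -1.4919]
AᵀP(A−BK) = [8.3944 3.3876; 3.3876 1.4267]
P' = Q + AᵀP(A−BK) = [8.8944 2.6376; 2.6376 3.6767]
tr(P') = 12.5711


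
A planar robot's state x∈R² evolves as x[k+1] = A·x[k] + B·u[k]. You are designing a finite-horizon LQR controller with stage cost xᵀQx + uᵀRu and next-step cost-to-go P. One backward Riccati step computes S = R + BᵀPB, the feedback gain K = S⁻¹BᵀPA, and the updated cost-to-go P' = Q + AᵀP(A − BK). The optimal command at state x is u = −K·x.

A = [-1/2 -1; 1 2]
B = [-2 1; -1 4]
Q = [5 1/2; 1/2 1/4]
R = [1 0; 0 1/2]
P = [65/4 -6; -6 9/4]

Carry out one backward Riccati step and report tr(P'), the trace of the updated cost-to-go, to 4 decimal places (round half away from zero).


BᵀP = [-26.5000 9.7500; -7.7500 3.0000]
S = R + BᵀPB = [1 0; 0 1/2] + [43.2500 12.5000; 12.5000 4.2500] = [44.2500 12.5000; 12.5000 4.7500]
BᵀPA = [23.0000 46.0000; 6.8750 13.7500]
K = S⁻¹·BᵀPA = [0.4322 0.8644; 0.3100 0.6199]
A−BK = [0.0545 0.1089; 0.1924 0.3847]
AᵀP(A−BK) = [0.2406 0.4812; 0.4812 0.9623]
P' = Q + AᵀP(A−BK) = [5.2406 0.9812; 0.9812 1.2123]
tr(P') = 6.4529

6.4529


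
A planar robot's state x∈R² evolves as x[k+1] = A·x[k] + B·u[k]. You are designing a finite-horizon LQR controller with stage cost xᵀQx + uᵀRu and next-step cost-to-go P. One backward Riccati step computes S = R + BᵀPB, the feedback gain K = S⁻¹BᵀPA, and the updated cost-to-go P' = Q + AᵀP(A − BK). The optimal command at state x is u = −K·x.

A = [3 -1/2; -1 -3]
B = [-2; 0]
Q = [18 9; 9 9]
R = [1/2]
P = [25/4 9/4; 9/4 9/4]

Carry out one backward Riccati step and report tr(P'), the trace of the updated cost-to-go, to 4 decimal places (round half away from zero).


42.5600

BᵀP = [-12.5000 -4.5000]
S = R + BᵀPB = [1/2] + [25.0000] = [25.5000]
BᵀPA = [-33.0000 19.7500]
K = S⁻¹·BᵀPA = [-1.2941 0.7745]
A−BK = [0.4118 1.0490; -1.0000 -3.0000]
AᵀP(A−BK) = [2.2941 3.8088; 3.8088 13.2659]
P' = Q + AᵀP(A−BK) = [20.2941 12.8088; 12.8088 22.2659]
tr(P') = 42.5600


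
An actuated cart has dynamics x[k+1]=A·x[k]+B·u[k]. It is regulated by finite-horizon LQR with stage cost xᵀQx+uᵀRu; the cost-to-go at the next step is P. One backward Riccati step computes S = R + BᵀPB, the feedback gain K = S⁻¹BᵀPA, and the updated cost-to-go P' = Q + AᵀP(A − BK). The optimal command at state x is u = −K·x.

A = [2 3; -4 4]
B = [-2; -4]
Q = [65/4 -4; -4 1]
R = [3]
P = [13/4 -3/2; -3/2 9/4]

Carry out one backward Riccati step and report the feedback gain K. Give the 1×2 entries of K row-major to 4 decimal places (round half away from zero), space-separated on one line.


0.8214 -0.9107

BᵀP = [-0.5000 -6.0000]
S = R + BᵀPB = [3] + [25.0000] = [28.0000]
BᵀPA = [23.0000 -25.5000]
K = S⁻¹·BᵀPA = [0.8214 -0.9107]
A−BK = [3.6429 1.1786; -0.7143 0.3571]
AᵀP(A−BK) = [54.1071 10.4464; 10.4464 6.0268]
P' = Q + AᵀP(A−BK) = [70.3571 6.4464; 6.4464 7.0268]
tr(P') = 77.3839


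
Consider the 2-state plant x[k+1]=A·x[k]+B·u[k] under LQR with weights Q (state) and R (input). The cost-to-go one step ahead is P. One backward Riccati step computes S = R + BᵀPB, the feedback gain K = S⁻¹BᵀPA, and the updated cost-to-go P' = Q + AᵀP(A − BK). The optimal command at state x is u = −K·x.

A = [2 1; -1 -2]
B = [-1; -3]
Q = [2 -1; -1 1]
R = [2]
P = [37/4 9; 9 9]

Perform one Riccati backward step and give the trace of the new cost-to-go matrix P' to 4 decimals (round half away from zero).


4.4017

BᵀP = [-36.2500 -36.0000]
S = R + BᵀPB = [2] + [144.2500] = [146.2500]
BᵀPA = [-36.5000 35.7500]
K = S⁻¹·BᵀPA = [-0.2496 0.2444]
A−BK = [1.7504 1.2444; -1.7487 -1.2667]
AᵀP(A−BK) = [0.8906 0.4222; 0.4222 0.5111]
P' = Q + AᵀP(A−BK) = [2.8906 -0.5778; -0.5778 1.5111]
tr(P') = 4.4017


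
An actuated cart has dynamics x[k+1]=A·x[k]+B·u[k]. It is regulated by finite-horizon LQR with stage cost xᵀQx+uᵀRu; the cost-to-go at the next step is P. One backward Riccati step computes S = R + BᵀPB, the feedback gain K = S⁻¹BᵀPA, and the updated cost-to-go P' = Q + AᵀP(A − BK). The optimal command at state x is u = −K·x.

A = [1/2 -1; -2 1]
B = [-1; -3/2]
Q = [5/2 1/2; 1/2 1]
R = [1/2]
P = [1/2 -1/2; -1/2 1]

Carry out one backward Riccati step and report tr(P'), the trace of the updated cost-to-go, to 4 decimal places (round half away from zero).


BᵀP = [0.2500 -1.0000]
S = R + BᵀPB = [1/2] + [1.2500] = [1.7500]
BᵀPA = [2.1250 -1.2500]
K = S⁻¹·BᵀPA = [1.2143 -0.7143]
A−BK = [1.7143 -1.7143; -0.1786 -0.0714]
AᵀP(A−BK) = [2.5446 -1.9821; -1.9821 1.6071]
P' = Q + AᵀP(A−BK) = [5.0446 -1.4821; -1.4821 2.6071]
tr(P') = 7.6518

7.6518


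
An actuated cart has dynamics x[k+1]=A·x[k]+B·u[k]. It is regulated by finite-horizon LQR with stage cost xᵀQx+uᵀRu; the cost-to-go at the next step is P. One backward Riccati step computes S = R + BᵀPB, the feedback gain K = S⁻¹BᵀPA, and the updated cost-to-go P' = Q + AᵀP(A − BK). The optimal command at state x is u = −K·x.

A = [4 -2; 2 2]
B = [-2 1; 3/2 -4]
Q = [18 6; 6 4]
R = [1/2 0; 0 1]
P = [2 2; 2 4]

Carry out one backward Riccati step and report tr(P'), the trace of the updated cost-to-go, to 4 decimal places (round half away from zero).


BᵀP = [-1.0000 2.0000; -6.0000 -14.0000]
S = R + BᵀPB = [1/2 0; 0 1] + [5.0000 -9.0000; -9.0000 50.0000] = [5.5000 -9.0000; -9.0000 51.0000]
BᵀPA = [0.0000 6.0000; -52.0000 -16.0000]
K = S⁻¹·BᵀPA = [-2.3459 0.8120; -1.4336 -0.1704]
A−BK = [0.7419 -0.2055; -0.2155 0.1003]
AᵀP(A−BK) = [5.4536 -0.8622; -0.8622 0.4010]
P' = Q + AᵀP(A−BK) = [23.4536 5.1378; 5.1378 4.4010]
tr(P') = 27.8546

27.8546


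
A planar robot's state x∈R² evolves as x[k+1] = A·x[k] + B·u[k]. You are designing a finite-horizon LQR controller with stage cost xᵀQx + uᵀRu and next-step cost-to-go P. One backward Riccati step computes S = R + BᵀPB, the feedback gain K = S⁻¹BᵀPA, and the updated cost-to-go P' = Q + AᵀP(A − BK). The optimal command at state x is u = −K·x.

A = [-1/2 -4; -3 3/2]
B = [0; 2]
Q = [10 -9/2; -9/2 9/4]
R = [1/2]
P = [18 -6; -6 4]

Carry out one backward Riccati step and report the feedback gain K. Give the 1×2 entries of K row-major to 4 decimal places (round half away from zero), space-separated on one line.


BᵀP = [-12.0000 8.0000]
S = R + BᵀPB = [1/2] + [16.0000] = [16.5000]
BᵀPA = [-18.0000 60.0000]
K = S⁻¹·BᵀPA = [-1.0909 3.6364]
A−BK = [-0.5000 -4.0000; -0.8182 -5.7727]
AᵀP(A−BK) = [2.8636 15.9545; 15.9545 150.8182]
P' = Q + AᵀP(A−BK) = [12.8636 11.4545; 11.4545 153.0682]
tr(P') = 165.9318

-1.0909 3.6364


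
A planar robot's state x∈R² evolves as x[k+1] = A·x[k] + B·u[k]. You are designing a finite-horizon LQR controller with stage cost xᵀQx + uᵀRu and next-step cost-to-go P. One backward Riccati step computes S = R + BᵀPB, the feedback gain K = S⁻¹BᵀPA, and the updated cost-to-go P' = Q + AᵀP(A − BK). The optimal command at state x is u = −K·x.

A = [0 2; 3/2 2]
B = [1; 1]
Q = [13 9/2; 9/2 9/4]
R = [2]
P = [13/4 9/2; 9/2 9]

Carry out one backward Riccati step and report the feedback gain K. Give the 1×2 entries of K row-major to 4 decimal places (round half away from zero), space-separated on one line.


0.8710 1.8280

BᵀP = [7.7500 13.5000]
S = R + BᵀPB = [2] + [21.2500] = [23.2500]
BᵀPA = [20.2500 42.5000]
K = S⁻¹·BᵀPA = [0.8710 1.8280]
A−BK = [-0.8710 0.1720; 0.6290 0.1720]
AᵀP(A−BK) = [2.6129 3.4839; 3.4839 7.3118]
P' = Q + AᵀP(A−BK) = [15.6129 7.9839; 7.9839 9.5618]
tr(P') = 25.1747


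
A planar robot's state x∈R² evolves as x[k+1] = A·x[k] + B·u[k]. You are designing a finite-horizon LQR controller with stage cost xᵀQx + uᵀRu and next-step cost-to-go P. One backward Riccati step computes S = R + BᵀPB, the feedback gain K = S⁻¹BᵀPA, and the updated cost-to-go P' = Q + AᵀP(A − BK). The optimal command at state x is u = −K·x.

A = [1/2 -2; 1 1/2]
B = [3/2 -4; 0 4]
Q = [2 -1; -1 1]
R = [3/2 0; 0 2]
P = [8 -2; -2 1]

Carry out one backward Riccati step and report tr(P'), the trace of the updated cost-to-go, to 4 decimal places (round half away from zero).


BᵀP = [12.0000 -3.0000; -40.0000 12.0000]
S = R + BᵀPB = [3/2 0; 0 2] + [18.0000 -60.0000; -60.0000 208.0000] = [19.5000 -60.0000; -60.0000 210.0000]
BᵀPA = [3.0000 -25.5000; -8.0000 86.0000]
K = S⁻¹·BᵀPA = [0.3030 -0.3939; 0.0485 0.2970]
A−BK = [0.2394 -0.2212; 0.8061 -0.6879]
AᵀP(A−BK) = [0.4788 -0.4424; -0.4424 0.6652]
P' = Q + AᵀP(A−BK) = [2.4788 -1.4424; -1.4424 1.6652]
tr(P') = 4.1439

4.1439


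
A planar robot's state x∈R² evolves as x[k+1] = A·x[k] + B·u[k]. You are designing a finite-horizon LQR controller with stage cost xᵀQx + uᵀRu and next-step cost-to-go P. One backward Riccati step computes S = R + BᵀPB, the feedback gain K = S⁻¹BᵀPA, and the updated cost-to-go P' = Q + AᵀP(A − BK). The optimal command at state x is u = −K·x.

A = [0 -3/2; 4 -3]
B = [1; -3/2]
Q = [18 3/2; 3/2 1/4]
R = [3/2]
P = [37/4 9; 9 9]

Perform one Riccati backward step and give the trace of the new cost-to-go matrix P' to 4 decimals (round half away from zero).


165.3086

BᵀP = [-4.2500 -4.5000]
S = R + BᵀPB = [3/2] + [2.5000] = [4.0000]
BᵀPA = [-18.0000 19.8750]
K = S⁻¹·BᵀPA = [-4.5000 4.9688]
A−BK = [4.5000 -6.4688; -2.7500 4.4531]
AᵀP(A−BK) = [63.0000 -72.5625; -72.5625 84.0586]
P' = Q + AᵀP(A−BK) = [81.0000 -71.0625; -71.0625 84.3086]
tr(P') = 165.3086


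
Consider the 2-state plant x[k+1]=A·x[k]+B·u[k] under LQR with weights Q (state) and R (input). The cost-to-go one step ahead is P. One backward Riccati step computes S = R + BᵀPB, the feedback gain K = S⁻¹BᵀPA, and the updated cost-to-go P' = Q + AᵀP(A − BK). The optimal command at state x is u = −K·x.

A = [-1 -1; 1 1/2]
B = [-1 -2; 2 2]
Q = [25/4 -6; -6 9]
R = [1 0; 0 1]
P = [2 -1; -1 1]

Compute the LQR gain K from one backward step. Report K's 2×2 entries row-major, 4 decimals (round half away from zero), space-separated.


0.2000 0.1000 0.3429 0.3143

BᵀP = [-4.0000 3.0000; -6.0000 4.0000]
S = R + BᵀPB = [1 0; 0 1] + [10.0000 14.0000; 14.0000 20.0000] = [11.0000 14.0000; 14.0000 21.0000]
BᵀPA = [7.0000 5.5000; 10.0000 8.0000]
K = S⁻¹·BᵀPA = [0.2000 0.1000; 0.3429 0.3143]
A−BK = [-0.1143 -0.2714; -0.0857 -0.3286]
AᵀP(A−BK) = [0.1714 0.1571; 0.1571 0.1857]
P' = Q + AᵀP(A−BK) = [6.4214 -5.8429; -5.8429 9.1857]
tr(P') = 15.6071


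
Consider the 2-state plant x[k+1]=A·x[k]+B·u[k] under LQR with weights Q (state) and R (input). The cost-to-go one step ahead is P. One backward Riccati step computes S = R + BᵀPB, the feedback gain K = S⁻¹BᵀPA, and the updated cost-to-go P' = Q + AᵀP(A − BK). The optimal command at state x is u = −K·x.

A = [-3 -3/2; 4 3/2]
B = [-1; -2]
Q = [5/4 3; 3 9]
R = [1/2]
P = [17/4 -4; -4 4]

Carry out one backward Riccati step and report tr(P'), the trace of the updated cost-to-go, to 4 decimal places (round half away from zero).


BᵀP = [3.7500 -4.0000]
S = R + BᵀPB = [1/2] + [4.2500] = [4.7500]
BᵀPA = [-27.2500 -11.6250]
K = S⁻¹·BᵀPA = [-5.7368 -2.4474]
A−BK = [-8.7368 -3.9474; -7.4737 -3.3947]
AᵀP(A−BK) = [41.9211 18.4342; 18.4342 8.1118]
P' = Q + AᵀP(A−BK) = [43.1711 21.4342; 21.4342 17.1118]
tr(P') = 60.2829

60.2829


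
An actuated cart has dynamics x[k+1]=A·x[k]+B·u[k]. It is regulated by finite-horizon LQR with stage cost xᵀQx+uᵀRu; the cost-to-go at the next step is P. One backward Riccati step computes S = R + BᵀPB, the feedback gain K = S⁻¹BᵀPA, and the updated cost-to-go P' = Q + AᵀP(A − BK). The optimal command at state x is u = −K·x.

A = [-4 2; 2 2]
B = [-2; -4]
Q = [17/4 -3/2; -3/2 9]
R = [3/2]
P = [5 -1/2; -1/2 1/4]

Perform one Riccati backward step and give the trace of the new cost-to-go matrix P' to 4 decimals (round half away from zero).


BᵀP = [-8.0000 0.0000]
S = R + BᵀPB = [3/2] + [16.0000] = [17.5000]
BᵀPA = [32.0000 -16.0000]
K = S⁻¹·BᵀPA = [1.8286 -0.9143]
A−BK = [-0.3429 0.1714; 9.3143 -1.6571]
AᵀP(A−BK) = [30.4857 -7.7429; -7.7429 2.3714]
P' = Q + AᵀP(A−BK) = [34.7357 -9.2429; -9.2429 11.3714]
tr(P') = 46.1071

46.1071


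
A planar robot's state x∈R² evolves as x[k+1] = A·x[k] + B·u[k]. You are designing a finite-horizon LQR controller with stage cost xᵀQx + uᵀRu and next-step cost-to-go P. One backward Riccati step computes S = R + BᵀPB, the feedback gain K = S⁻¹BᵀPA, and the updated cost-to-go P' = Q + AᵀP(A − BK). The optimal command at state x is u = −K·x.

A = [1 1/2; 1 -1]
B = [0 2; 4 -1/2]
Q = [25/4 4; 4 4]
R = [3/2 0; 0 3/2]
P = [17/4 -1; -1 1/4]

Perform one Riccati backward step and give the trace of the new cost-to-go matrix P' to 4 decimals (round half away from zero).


10.5824

BᵀP = [-4.0000 1.0000; 9.0000 -2.1250]
S = R + BᵀPB = [3/2 0; 0 3/2] + [4.0000 -8.5000; -8.5000 19.0625] = [5.5000 -8.5000; -8.5000 20.5625]
BᵀPA = [-3.0000 -3.0000; 6.8750 6.6250]
K = S⁻¹·BᵀPA = [-0.0796 -0.1316; 0.3015 0.2678]
A−BK = [0.3971 -0.0356; 1.4690 -0.3397]
AᵀP(A−BK) = [0.1888 0.1392; 0.1392 0.1436]
P' = Q + AᵀP(A−BK) = [6.4388 4.1392; 4.1392 4.1436]
tr(P') = 10.5824


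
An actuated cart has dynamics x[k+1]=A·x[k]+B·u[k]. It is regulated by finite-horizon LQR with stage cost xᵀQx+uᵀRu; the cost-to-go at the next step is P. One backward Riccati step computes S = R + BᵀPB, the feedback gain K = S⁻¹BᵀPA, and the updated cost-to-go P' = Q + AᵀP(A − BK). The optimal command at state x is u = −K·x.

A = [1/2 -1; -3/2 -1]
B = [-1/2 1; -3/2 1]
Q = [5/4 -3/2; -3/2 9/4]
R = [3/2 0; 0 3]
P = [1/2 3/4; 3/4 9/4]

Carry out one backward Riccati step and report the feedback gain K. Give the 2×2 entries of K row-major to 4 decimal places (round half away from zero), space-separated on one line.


0.5247 0.5062 -0.1636 -0.2284

BᵀP = [-1.3750 -3.7500; 1.2500 3.0000]
S = R + BᵀPB = [3/2 0; 0 3] + [6.3125 -5.1250; -5.1250 4.2500] = [7.8125 -5.1250; -5.1250 7.2500]
BᵀPA = [4.9375 5.1250; -3.8750 -4.2500]
K = S⁻¹·BᵀPA = [0.5247 0.5062; -0.1636 -0.2284]
A−BK = [0.9259 -0.5185; -0.5494 -0.0123]
AᵀP(A−BK) = [0.8380 0.4907; 0.4907 0.6852]
P' = Q + AᵀP(A−BK) = [2.0880 -1.0093; -1.0093 2.9352]
tr(P') = 5.0231


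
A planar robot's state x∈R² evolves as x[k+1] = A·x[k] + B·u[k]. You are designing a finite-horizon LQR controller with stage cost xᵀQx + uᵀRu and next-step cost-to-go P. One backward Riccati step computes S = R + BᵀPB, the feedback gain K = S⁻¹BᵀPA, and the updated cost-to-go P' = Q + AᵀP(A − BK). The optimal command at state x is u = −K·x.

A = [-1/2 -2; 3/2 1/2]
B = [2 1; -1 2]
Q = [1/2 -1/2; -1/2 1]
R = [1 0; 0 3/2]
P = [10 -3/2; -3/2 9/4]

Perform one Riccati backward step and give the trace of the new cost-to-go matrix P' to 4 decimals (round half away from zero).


2.9110

BᵀP = [21.5000 -5.2500; 7.0000 3.0000]
S = R + BᵀPB = [1 0; 0 3/2] + [48.2500 11.0000; 11.0000 13.0000] = [49.2500 11.0000; 11.0000 14.5000]
BᵀPA = [-18.6250 -45.6250; 1.0000 -12.5000]
K = S⁻¹·BᵀPA = [-0.4739 -0.8836; 0.4285 -0.1918]
A−BK = [0.0193 -0.0411; 0.1692 0.0000]
AᵀP(A−BK) = [0.5583 0.2979; 0.2979 0.8527]
P' = Q + AᵀP(A−BK) = [1.0583 -0.2021; -0.2021 1.8527]
tr(P') = 2.9110
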